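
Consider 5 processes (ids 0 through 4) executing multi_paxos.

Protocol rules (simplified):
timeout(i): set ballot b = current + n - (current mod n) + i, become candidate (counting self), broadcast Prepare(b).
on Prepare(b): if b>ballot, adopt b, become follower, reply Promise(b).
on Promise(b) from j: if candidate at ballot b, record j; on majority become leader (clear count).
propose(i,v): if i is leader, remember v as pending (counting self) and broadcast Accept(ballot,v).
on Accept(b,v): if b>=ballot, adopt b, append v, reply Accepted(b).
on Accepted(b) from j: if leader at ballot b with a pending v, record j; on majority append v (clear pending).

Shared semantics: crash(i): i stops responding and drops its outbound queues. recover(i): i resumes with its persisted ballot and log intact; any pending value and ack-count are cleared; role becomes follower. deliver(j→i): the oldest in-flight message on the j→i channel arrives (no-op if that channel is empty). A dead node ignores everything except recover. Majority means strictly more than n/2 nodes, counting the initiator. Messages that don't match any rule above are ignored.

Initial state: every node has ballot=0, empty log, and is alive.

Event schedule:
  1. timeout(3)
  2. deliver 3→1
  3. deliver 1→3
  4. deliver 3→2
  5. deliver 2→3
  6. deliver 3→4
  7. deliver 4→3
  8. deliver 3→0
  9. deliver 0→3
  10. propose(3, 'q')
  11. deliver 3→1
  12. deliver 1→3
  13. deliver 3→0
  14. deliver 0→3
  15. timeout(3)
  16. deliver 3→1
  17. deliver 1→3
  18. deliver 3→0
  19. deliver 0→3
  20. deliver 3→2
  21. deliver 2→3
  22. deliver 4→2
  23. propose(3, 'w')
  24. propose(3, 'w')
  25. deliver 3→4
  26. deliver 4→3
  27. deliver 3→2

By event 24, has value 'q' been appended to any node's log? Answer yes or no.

yes

1. timeout(3):  <3:cand b8 ->
2. deliver 3→1:  <1:foll b8 ->
3. deliver 1→3:  nop
4. deliver 3→2:  <2:foll b8 ->
5. deliver 2→3:  <3:lead b8 ->
6. deliver 3→4:  <4:foll b8 ->
7. deliver 4→3:  nop
8. deliver 3→0:  <0:foll b8 ->
9. deliver 0→3:  nop
10. propose(3,'q'):  nop
11. deliver 3→1:  <1:foll b8 q>
12. deliver 1→3:  nop
13. deliver 3→0:  <0:foll b8 q>
14. deliver 0→3:  <3:lead b8 q>
15. timeout(3):  <3:cand b13 q>
16. deliver 3→1:  <1:foll b13 q>
17. deliver 1→3:  nop
18. deliver 3→0:  <0:foll b13 q>
19. deliver 0→3:  <3:lead b13 q>
20. deliver 3→2:  <2:foll b8 q>
21. deliver 2→3:  nop
22. deliver 4→2:  nop
23. propose(3,'w'):  nop
24. propose(3,'w'):  nop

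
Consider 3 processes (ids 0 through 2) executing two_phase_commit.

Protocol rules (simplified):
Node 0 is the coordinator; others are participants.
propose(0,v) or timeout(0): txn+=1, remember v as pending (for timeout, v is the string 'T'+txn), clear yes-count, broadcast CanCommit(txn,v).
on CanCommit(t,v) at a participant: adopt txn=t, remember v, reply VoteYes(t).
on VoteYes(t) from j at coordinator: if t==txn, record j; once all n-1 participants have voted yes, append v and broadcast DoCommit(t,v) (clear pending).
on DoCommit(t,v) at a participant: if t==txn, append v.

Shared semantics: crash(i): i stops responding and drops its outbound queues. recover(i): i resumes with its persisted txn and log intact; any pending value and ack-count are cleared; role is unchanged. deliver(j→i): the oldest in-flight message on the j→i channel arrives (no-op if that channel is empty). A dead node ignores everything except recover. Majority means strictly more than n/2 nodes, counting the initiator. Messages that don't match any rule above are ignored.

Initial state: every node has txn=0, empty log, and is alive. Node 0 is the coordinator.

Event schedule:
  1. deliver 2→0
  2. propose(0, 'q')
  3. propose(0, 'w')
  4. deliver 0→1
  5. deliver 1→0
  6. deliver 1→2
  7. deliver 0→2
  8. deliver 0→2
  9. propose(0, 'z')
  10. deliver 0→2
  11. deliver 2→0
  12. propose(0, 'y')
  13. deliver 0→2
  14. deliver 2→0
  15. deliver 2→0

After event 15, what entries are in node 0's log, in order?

e1 deliver 2→0: ·
e2 propose(0,'q'): 0[coor,t=1,-]
e3 propose(0,'w'): 0[coor,t=2,-]
e4 deliver 0→1: 1[part,t=1,-]
e5 deliver 1→0: ·
e6 deliver 1→2: ·
e7 deliver 0→2: 2[part,t=1,-]
e8 deliver 0→2: 2[part,t=2,-]
e9 propose(0,'z'): 0[coor,t=3,-]
e10 deliver 0→2: 2[part,t=3,-]
e11 deliver 2→0: ·
e12 propose(0,'y'): 0[coor,t=4,-]
e13 deliver 0→2: 2[part,t=4,-]
e14 deliver 2→0: ·
e15 deliver 2→0: ·

empty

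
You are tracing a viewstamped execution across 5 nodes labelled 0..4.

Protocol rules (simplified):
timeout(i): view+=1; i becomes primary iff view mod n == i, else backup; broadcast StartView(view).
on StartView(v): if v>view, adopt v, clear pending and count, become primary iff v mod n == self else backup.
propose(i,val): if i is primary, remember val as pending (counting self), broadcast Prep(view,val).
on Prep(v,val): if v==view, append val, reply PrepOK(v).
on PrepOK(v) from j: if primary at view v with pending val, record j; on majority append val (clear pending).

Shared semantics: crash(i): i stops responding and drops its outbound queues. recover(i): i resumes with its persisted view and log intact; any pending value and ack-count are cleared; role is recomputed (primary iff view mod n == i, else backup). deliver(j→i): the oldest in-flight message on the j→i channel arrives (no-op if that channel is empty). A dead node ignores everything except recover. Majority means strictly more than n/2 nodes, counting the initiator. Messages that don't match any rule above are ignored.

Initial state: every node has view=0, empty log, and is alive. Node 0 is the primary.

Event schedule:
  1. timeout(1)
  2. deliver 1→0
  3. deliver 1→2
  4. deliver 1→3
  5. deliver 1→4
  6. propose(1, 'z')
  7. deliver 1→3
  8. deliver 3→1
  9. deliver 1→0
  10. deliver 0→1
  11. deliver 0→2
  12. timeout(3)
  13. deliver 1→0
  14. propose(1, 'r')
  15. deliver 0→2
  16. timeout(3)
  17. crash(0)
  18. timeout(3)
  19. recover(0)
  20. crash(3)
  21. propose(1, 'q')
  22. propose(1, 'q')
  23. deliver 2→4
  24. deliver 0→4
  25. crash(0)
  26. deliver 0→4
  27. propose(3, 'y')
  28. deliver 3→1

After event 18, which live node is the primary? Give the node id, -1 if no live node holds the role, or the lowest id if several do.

[1] timeout(1) → N1(prim v1 [-])
[2] deliver 1→0 → N0(back v1 [-])
[3] deliver 1→2 → N2(back v1 [-])
[4] deliver 1→3 → N3(back v1 [-])
[5] deliver 1→4 → N4(back v1 [-])
[6] propose(1,'z') → ∅
[7] deliver 1→3 → N3(back v1 [z])
[8] deliver 3→1 → ∅
[9] deliver 1→0 → N0(back v1 [z])
[10] deliver 0→1 → N1(prim v1 [z])
[11] deliver 0→2 → ∅
[12] timeout(3) → N3(back v2 [z])
[13] deliver 1→0 → ∅
[14] propose(1,'r') → ∅
[15] deliver 0→2 → ∅
[16] timeout(3) → N3(prim v3 [z])
[17] crash(0) → N0(✗back v1 [z])
[18] timeout(3) → N3(back v4 [z])

1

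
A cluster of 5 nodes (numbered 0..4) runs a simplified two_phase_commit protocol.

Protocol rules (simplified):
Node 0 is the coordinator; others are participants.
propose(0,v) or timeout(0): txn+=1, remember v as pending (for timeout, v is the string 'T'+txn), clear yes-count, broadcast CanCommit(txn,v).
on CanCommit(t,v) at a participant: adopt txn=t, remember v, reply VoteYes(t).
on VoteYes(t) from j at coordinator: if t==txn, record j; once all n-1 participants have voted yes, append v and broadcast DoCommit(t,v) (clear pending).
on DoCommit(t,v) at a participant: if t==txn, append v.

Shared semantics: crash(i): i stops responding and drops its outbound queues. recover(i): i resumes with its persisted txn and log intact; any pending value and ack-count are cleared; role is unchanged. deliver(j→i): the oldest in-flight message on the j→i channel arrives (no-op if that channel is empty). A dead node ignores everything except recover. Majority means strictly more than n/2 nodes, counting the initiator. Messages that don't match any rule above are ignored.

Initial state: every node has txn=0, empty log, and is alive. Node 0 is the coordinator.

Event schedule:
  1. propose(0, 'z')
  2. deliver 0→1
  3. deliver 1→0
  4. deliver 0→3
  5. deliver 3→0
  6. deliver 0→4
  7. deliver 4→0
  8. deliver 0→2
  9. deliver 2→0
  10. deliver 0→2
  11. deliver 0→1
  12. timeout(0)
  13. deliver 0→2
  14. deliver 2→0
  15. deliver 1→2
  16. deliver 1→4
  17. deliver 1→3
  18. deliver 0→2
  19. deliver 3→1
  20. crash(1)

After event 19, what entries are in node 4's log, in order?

[1] propose(0,'z') → N0(coor t1 [-])
[2] deliver 0→1 → N1(part t1 [-])
[3] deliver 1→0 → ∅
[4] deliver 0→3 → N3(part t1 [-])
[5] deliver 3→0 → ∅
[6] deliver 0→4 → N4(part t1 [-])
[7] deliver 4→0 → ∅
[8] deliver 0→2 → N2(part t1 [-])
[9] deliver 2→0 → N0(coor t1 [z])
[10] deliver 0→2 → N2(part t1 [z])
[11] deliver 0→1 → N1(part t1 [z])
[12] timeout(0) → N0(coor t2 [z])
[13] deliver 0→2 → N2(part t2 [z])
[14] deliver 2→0 → ∅
[15] deliver 1→2 → ∅
[16] deliver 1→4 → ∅
[17] deliver 1→3 → ∅
[18] deliver 0→2 → ∅
[19] deliver 3→1 → ∅

empty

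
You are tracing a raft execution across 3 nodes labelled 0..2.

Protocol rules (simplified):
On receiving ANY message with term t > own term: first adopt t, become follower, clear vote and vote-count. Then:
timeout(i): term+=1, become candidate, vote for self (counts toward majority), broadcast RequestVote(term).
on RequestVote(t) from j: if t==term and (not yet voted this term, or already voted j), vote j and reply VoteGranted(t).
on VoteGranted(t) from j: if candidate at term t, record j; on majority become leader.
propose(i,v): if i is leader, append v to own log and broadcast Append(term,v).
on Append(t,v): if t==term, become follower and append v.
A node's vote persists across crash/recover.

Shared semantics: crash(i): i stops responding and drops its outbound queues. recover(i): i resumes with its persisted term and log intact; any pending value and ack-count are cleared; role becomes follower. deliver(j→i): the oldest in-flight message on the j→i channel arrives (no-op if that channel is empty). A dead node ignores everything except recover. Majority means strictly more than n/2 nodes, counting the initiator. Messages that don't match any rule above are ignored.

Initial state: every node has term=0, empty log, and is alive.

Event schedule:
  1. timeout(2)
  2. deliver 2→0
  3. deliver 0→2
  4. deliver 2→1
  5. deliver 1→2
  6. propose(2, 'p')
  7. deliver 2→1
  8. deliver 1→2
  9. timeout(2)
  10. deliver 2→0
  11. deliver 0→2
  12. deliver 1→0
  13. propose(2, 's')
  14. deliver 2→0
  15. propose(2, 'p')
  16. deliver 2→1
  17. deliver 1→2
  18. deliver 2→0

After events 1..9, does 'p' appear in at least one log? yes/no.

1. timeout(2):  <2:cand t1 ->
2. deliver 2→0:  <0:foll t1 ->
3. deliver 0→2:  <2:lead t1 ->
4. deliver 2→1:  <1:foll t1 ->
5. deliver 1→2:  nop
6. propose(2,'p'):  <2:lead t1 p>
7. deliver 2→1:  <1:foll t1 p>
8. deliver 1→2:  nop
9. timeout(2):  <2:cand t2 p>

yes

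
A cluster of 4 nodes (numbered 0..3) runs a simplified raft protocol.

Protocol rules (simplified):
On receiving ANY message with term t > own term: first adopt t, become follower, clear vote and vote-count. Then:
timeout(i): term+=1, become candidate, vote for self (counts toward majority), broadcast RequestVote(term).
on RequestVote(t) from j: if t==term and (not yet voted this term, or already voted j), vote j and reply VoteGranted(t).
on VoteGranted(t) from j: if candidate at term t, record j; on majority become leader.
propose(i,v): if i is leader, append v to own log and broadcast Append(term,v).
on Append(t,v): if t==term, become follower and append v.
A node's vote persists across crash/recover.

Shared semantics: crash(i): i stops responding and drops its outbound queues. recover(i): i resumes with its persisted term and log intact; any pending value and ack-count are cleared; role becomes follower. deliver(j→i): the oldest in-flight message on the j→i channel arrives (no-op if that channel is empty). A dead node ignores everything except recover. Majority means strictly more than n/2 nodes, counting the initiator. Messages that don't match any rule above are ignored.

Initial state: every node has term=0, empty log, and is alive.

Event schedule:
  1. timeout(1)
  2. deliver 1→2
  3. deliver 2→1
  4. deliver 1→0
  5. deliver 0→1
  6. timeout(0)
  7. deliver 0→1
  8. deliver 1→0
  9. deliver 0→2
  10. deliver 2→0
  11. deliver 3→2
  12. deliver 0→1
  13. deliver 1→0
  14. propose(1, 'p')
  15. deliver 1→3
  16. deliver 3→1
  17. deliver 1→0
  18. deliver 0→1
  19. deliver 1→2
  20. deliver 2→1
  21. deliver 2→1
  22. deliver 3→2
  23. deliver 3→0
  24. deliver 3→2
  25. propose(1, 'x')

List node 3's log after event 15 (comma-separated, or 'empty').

1. timeout(1):  <1:cand t1 ->
2. deliver 1→2:  <2:foll t1 ->
3. deliver 2→1:  nop
4. deliver 1→0:  <0:foll t1 ->
5. deliver 0→1:  <1:lead t1 ->
6. timeout(0):  <0:cand t2 ->
7. deliver 0→1:  <1:foll t2 ->
8. deliver 1→0:  nop
9. deliver 0→2:  <2:foll t2 ->
10. deliver 2→0:  <0:lead t2 ->
11. deliver 3→2:  nop
12. deliver 0→1:  nop
13. deliver 1→0:  nop
14. propose(1,'p'):  nop
15. deliver 1→3:  <3:foll t1 ->

empty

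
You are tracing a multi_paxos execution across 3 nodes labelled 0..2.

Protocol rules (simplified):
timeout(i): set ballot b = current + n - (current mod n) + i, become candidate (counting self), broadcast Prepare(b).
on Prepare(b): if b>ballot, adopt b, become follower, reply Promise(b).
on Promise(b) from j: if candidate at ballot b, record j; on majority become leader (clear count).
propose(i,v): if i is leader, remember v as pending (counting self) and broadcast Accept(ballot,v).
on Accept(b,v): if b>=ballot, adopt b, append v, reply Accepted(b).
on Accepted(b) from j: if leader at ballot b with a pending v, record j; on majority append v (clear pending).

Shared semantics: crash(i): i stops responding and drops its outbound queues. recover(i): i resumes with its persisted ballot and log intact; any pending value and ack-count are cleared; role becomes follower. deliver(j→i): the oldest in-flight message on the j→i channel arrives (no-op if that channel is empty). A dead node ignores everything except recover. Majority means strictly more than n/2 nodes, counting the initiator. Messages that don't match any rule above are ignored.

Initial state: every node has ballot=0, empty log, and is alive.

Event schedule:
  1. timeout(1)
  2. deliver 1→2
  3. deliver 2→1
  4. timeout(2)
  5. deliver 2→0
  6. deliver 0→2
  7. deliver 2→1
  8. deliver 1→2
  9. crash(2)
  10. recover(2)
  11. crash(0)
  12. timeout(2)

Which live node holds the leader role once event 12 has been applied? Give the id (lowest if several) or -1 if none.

[1] timeout(1) → N1(cand b4 [-])
[2] deliver 1→2 → N2(foll b4 [-])
[3] deliver 2→1 → N1(lead b4 [-])
[4] timeout(2) → N2(cand b8 [-])
[5] deliver 2→0 → N0(foll b8 [-])
[6] deliver 0→2 → N2(lead b8 [-])
[7] deliver 2→1 → N1(foll b8 [-])
[8] deliver 1→2 → ∅
[9] crash(2) → N2(✗lead b8 [-])
[10] recover(2) → N2(foll b8 [-])
[11] crash(0) → N0(✗foll b8 [-])
[12] timeout(2) → N2(cand b11 [-])

-1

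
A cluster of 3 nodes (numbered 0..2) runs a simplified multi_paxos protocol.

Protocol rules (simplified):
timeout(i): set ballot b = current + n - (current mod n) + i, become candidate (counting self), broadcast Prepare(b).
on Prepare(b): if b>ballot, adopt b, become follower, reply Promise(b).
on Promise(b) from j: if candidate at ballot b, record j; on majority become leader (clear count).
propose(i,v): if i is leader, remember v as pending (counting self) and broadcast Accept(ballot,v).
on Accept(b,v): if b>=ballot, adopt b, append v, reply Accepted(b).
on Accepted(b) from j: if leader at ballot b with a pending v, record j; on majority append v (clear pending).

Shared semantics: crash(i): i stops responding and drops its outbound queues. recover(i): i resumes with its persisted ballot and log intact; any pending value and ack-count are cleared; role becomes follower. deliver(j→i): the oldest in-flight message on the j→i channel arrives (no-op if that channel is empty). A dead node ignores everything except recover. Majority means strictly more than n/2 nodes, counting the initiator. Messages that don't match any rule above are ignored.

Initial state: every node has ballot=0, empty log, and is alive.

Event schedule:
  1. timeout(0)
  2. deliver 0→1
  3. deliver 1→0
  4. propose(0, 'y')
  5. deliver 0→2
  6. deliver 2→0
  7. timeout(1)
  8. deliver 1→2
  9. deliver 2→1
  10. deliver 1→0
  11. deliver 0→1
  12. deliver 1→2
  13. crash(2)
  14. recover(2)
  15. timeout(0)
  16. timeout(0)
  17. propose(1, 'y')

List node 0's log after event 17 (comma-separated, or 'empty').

empty

1. timeout(0):  <0:cand b3 ->
2. deliver 0→1:  <1:foll b3 ->
3. deliver 1→0:  <0:lead b3 ->
4. propose(0,'y'):  nop
5. deliver 0→2:  <2:foll b3 ->
6. deliver 2→0:  nop
7. timeout(1):  <1:cand b7 ->
8. deliver 1→2:  <2:foll b7 ->
9. deliver 2→1:  <1:lead b7 ->
10. deliver 1→0:  <0:foll b7 ->
11. deliver 0→1:  nop
12. deliver 1→2:  nop
13. crash(2):  <2:✗foll b7 ->
14. recover(2):  <2:foll b7 ->
15. timeout(0):  <0:cand b9 ->
16. timeout(0):  <0:cand b12 ->
17. propose(1,'y'):  nop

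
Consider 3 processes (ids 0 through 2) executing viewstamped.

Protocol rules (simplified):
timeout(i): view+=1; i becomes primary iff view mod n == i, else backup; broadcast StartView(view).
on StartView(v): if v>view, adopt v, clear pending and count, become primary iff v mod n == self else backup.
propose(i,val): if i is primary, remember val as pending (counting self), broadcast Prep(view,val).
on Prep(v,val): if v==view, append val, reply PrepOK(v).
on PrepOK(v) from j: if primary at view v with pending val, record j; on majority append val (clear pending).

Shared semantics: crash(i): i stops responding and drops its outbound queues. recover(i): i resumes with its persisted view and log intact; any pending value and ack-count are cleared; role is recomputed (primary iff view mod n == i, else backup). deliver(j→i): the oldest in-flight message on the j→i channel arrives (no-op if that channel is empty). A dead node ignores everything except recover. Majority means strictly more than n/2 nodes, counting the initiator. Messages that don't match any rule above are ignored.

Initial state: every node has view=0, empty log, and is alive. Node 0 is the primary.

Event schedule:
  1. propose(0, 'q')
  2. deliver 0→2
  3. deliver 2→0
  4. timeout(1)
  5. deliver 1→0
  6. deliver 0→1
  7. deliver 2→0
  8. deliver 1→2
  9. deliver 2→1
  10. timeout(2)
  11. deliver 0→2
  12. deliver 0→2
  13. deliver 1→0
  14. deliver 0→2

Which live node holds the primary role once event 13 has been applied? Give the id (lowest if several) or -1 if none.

[1] propose(0,'q') → ∅
[2] deliver 0→2 → N2(back v0 [q])
[3] deliver 2→0 → N0(prim v0 [q])
[4] timeout(1) → N1(prim v1 [-])
[5] deliver 1→0 → N0(back v1 [q])
[6] deliver 0→1 → ∅
[7] deliver 2→0 → ∅
[8] deliver 1→2 → N2(back v1 [q])
[9] deliver 2→1 → ∅
[10] timeout(2) → N2(prim v2 [q])
[11] deliver 0→2 → ∅
[12] deliver 0→2 → ∅
[13] deliver 1→0 → ∅

1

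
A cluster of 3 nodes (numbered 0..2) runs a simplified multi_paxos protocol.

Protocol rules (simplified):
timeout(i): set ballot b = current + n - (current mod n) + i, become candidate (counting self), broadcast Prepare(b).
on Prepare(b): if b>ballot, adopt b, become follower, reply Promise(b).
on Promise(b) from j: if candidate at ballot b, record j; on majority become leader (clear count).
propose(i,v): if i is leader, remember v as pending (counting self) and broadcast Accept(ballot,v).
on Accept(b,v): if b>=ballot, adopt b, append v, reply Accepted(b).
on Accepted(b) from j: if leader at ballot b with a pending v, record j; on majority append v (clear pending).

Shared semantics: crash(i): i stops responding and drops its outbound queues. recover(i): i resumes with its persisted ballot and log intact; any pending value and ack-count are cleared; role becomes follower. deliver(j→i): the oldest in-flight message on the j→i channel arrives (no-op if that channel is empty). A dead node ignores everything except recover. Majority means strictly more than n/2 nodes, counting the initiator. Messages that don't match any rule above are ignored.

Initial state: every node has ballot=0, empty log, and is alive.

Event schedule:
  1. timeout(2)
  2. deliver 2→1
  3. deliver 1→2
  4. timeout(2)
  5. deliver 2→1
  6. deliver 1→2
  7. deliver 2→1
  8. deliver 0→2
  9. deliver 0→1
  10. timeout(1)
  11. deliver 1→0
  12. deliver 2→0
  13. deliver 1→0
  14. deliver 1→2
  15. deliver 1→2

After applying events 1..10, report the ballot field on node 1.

1. timeout(2):  <2:cand b5 ->
2. deliver 2→1:  <1:foll b5 ->
3. deliver 1→2:  <2:lead b5 ->
4. timeout(2):  <2:cand b8 ->
5. deliver 2→1:  <1:foll b8 ->
6. deliver 1→2:  <2:lead b8 ->
7. deliver 2→1:  nop
8. deliver 0→2:  nop
9. deliver 0→1:  nop
10. timeout(1):  <1:cand b10 ->

10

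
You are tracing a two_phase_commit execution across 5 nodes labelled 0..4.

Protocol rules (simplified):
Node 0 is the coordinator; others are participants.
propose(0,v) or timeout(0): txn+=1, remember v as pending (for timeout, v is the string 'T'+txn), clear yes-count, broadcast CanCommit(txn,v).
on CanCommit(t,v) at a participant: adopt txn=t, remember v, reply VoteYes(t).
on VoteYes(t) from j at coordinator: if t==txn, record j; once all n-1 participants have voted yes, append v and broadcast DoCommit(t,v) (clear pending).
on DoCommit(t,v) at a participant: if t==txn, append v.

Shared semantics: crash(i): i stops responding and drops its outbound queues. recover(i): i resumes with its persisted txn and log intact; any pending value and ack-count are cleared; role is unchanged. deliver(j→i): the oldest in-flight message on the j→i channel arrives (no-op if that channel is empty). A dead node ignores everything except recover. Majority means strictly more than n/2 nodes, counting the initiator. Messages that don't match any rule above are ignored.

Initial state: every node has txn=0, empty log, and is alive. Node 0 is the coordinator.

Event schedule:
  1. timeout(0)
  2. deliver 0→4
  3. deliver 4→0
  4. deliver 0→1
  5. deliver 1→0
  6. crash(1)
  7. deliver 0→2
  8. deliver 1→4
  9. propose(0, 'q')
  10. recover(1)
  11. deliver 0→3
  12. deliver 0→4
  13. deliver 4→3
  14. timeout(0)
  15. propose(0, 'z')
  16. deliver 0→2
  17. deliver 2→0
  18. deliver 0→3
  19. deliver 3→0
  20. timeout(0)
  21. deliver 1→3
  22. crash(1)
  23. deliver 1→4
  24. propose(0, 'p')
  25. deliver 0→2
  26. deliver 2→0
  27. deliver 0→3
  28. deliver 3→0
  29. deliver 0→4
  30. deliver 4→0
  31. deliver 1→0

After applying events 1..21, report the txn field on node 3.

e1 timeout(0): 0[coor,t=1,-]
e2 deliver 0→4: 4[part,t=1,-]
e3 deliver 4→0: ·
e4 deliver 0→1: 1[part,t=1,-]
e5 deliver 1→0: ·
e6 crash(1): 1[✗part,t=1,-]
e7 deliver 0→2: 2[part,t=1,-]
e8 deliver 1→4: ·
e9 propose(0,'q'): 0[coor,t=2,-]
e10 recover(1): 1[part,t=1,-]
e11 deliver 0→3: 3[part,t=1,-]
e12 deliver 0→4: 4[part,t=2,-]
e13 deliver 4→3: ·
e14 timeout(0): 0[coor,t=3,-]
e15 propose(0,'z'): 0[coor,t=4,-]
e16 deliver 0→2: 2[part,t=2,-]
e17 deliver 2→0: ·
e18 deliver 0→3: 3[part,t=2,-]
e19 deliver 3→0: ·
e20 timeout(0): 0[coor,t=5,-]
e21 deliver 1→3: ·

2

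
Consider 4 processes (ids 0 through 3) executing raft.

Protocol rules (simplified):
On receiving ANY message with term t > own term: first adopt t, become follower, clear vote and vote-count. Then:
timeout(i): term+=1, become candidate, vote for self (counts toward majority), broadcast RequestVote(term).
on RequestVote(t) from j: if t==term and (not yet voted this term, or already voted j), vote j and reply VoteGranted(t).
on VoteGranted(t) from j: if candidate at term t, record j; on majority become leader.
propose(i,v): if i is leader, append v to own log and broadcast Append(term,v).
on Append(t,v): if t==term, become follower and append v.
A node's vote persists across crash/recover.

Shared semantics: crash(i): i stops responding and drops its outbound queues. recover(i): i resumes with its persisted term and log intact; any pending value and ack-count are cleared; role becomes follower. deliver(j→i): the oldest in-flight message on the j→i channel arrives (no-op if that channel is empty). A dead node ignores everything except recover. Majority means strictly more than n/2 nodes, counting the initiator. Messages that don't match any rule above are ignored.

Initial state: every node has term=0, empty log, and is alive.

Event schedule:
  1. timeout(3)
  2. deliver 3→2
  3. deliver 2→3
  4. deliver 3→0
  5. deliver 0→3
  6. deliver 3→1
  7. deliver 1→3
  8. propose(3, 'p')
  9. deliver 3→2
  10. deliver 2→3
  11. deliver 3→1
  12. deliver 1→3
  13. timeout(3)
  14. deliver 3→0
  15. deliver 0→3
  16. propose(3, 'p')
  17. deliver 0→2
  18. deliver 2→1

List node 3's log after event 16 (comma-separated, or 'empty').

p

[1] timeout(3) → N3(cand t1 [-])
[2] deliver 3→2 → N2(foll t1 [-])
[3] deliver 2→3 → ∅
[4] deliver 3→0 → N0(foll t1 [-])
[5] deliver 0→3 → N3(lead t1 [-])
[6] deliver 3→1 → N1(foll t1 [-])
[7] deliver 1→3 → ∅
[8] propose(3,'p') → N3(lead t1 [p])
[9] deliver 3→2 → N2(foll t1 [p])
[10] deliver 2→3 → ∅
[11] deliver 3→1 → N1(foll t1 [p])
[12] deliver 1→3 → ∅
[13] timeout(3) → N3(cand t2 [p])
[14] deliver 3→0 → N0(foll t1 [p])
[15] deliver 0→3 → ∅
[16] propose(3,'p') → ∅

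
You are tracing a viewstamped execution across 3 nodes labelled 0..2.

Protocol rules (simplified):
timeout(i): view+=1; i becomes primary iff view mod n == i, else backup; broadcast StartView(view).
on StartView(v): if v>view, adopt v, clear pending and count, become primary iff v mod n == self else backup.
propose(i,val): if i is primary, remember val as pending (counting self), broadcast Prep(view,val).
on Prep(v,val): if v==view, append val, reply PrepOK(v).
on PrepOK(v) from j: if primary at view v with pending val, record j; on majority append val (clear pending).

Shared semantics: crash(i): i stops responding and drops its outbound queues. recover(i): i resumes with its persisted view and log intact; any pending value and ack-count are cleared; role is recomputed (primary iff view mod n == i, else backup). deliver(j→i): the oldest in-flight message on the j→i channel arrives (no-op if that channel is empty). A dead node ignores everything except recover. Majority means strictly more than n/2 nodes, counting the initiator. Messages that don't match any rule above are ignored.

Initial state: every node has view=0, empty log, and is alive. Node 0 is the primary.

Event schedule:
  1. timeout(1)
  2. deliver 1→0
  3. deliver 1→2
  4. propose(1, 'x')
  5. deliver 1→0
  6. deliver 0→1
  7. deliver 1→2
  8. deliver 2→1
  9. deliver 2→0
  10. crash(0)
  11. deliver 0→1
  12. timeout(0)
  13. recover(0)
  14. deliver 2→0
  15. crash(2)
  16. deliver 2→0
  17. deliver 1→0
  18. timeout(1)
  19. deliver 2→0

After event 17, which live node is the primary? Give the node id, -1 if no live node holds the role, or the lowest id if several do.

1. timeout(1):  <1:prim v1 ->
2. deliver 1→0:  <0:back v1 ->
3. deliver 1→2:  <2:back v1 ->
4. propose(1,'x'):  nop
5. deliver 1→0:  <0:back v1 x>
6. deliver 0→1:  <1:prim v1 x>
7. deliver 1→2:  <2:back v1 x>
8. deliver 2→1:  nop
9. deliver 2→0:  nop
10. crash(0):  <0:✗back v1 x>
11. deliver 0→1:  nop
12. timeout(0):  nop
13. recover(0):  <0:back v1 x>
14. deliver 2→0:  nop
15. crash(2):  <2:✗back v1 x>
16. deliver 2→0:  nop
17. deliver 1→0:  nop

1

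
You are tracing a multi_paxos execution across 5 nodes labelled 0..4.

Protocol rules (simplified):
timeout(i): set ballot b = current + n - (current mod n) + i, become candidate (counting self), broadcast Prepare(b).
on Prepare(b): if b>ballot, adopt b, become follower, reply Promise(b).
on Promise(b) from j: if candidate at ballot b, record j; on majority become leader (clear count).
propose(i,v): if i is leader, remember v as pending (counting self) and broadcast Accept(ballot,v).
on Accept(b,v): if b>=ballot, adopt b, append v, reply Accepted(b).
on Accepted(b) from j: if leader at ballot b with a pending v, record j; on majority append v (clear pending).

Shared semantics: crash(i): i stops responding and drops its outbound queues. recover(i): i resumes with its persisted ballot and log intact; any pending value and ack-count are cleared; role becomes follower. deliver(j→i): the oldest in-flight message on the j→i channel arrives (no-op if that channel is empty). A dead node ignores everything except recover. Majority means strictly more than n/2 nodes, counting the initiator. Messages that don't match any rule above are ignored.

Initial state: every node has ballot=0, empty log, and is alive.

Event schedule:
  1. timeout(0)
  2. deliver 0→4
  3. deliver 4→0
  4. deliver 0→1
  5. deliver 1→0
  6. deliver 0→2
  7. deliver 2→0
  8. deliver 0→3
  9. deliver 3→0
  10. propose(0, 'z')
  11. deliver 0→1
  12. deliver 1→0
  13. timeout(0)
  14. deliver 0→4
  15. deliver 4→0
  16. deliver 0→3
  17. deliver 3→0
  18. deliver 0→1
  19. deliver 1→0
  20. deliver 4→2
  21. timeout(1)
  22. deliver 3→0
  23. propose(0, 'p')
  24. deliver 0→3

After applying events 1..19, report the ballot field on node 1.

10

step 1 timeout(0): 0={cand,b=5,log=-}
step 2 deliver 0→4: 4={foll,b=5,log=-}
step 3 deliver 4→0: —
step 4 deliver 0→1: 1={foll,b=5,log=-}
step 5 deliver 1→0: 0={lead,b=5,log=-}
step 6 deliver 0→2: 2={foll,b=5,log=-}
step 7 deliver 2→0: —
step 8 deliver 0→3: 3={foll,b=5,log=-}
step 9 deliver 3→0: —
step 10 propose(0,'z'): —
step 11 deliver 0→1: 1={foll,b=5,log=z}
step 12 deliver 1→0: —
step 13 timeout(0): 0={cand,b=10,log=-}
step 14 deliver 0→4: 4={foll,b=5,log=z}
step 15 deliver 4→0: —
step 16 deliver 0→3: 3={foll,b=5,log=z}
step 17 deliver 3→0: —
step 18 deliver 0→1: 1={foll,b=10,log=z}
step 19 deliver 1→0: —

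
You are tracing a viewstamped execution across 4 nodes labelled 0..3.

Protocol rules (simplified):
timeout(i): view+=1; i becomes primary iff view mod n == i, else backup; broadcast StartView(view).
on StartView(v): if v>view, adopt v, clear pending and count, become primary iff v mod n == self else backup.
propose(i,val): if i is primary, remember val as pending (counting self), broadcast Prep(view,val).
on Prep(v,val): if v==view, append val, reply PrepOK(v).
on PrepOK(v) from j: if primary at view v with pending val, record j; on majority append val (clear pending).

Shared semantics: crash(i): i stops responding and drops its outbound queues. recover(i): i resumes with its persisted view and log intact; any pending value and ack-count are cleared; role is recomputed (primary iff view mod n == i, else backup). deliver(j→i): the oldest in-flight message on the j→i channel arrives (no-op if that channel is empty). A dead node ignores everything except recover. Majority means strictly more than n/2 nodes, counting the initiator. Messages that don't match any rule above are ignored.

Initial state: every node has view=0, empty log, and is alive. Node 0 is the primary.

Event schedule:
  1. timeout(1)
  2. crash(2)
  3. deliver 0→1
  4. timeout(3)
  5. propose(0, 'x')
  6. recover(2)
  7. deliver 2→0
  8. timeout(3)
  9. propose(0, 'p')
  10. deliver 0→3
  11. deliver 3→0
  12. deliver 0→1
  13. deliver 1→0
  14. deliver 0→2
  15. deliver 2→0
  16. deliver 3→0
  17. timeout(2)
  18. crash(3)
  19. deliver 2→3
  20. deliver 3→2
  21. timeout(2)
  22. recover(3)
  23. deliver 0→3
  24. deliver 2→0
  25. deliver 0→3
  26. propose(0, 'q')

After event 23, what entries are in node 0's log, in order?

after 1 — timeout(1): n1:prim/v1/[-]
after 2 — crash(2): n2:✗back/v0/[-]
after 3 — deliver 0→1: ·
after 4 — timeout(3): n3:back/v1/[-]
after 5 — propose(0,'x'): ·
after 6 — recover(2): n2:back/v0/[-]
after 7 — deliver 2→0: ·
after 8 — timeout(3): n3:back/v2/[-]
after 9 — propose(0,'p'): ·
after 10 — deliver 0→3: ·
after 11 — deliver 3→0: n0:back/v1/[-]
after 12 — deliver 0→1: ·
after 13 — deliver 1→0: ·
after 14 — deliver 0→2: n2:back/v0/[x]
after 15 — deliver 2→0: ·
after 16 — deliver 3→0: n0:back/v2/[-]
after 17 — timeout(2): n2:back/v1/[x]
after 18 — crash(3): n3:✗back/v2/[-]
after 19 — deliver 2→3: ·
after 20 — deliver 3→2: ·
after 21 — timeout(2): n2:prim/v2/[x]
after 22 — recover(3): n3:back/v2/[-]
after 23 — deliver 0→3: ·

empty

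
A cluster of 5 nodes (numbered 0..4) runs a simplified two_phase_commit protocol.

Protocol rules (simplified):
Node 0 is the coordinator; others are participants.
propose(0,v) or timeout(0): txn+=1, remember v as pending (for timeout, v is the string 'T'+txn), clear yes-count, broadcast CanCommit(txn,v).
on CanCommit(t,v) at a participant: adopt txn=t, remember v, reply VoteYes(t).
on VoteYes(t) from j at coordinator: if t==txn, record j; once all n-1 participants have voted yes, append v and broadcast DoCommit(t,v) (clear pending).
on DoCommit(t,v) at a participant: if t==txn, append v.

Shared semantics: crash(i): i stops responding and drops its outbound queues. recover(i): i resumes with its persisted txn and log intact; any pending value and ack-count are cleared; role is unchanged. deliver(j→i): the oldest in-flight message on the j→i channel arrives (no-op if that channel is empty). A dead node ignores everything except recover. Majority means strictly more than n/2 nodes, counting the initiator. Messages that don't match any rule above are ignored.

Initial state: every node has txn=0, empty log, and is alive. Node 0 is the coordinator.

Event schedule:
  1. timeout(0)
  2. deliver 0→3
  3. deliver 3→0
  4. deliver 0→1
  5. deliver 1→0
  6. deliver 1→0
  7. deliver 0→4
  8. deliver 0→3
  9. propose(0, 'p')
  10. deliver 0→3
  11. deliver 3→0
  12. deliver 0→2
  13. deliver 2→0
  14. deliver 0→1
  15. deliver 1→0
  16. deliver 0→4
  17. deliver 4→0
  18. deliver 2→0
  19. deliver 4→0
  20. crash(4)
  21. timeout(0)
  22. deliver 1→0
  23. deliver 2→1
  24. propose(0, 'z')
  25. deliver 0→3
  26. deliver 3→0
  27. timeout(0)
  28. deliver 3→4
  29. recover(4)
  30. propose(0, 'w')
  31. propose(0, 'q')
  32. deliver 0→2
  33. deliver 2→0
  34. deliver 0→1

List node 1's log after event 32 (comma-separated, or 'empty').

after 1 — timeout(0): n0:coor/t1/[-]
after 2 — deliver 0→3: n3:part/t1/[-]
after 3 — deliver 3→0: ·
after 4 — deliver 0→1: n1:part/t1/[-]
after 5 — deliver 1→0: ·
after 6 — deliver 1→0: ·
after 7 — deliver 0→4: n4:part/t1/[-]
after 8 — deliver 0→3: ·
after 9 — propose(0,'p'): n0:coor/t2/[-]
after 10 — deliver 0→3: n3:part/t2/[-]
after 11 — deliver 3→0: ·
after 12 — deliver 0→2: n2:part/t1/[-]
after 13 — deliver 2→0: ·
after 14 — deliver 0→1: n1:part/t2/[-]
after 15 — deliver 1→0: ·
after 16 — deliver 0→4: n4:part/t2/[-]
after 17 — deliver 4→0: ·
after 18 — deliver 2→0: ·
after 19 — deliver 4→0: ·
after 20 — crash(4): n4:✗part/t2/[-]
after 21 — timeout(0): n0:coor/t3/[-]
after 22 — deliver 1→0: ·
after 23 — deliver 2→1: ·
after 24 — propose(0,'z'): n0:coor/t4/[-]
after 25 — deliver 0→3: n3:part/t3/[-]
after 26 — deliver 3→0: ·
after 27 — timeout(0): n0:coor/t5/[-]
after 28 — deliver 3→4: ·
after 29 — recover(4): n4:part/t2/[-]
after 30 — propose(0,'w'): n0:coor/t6/[-]
after 31 — propose(0,'q'): n0:coor/t7/[-]
after 32 — deliver 0→2: n2:part/t2/[-]

empty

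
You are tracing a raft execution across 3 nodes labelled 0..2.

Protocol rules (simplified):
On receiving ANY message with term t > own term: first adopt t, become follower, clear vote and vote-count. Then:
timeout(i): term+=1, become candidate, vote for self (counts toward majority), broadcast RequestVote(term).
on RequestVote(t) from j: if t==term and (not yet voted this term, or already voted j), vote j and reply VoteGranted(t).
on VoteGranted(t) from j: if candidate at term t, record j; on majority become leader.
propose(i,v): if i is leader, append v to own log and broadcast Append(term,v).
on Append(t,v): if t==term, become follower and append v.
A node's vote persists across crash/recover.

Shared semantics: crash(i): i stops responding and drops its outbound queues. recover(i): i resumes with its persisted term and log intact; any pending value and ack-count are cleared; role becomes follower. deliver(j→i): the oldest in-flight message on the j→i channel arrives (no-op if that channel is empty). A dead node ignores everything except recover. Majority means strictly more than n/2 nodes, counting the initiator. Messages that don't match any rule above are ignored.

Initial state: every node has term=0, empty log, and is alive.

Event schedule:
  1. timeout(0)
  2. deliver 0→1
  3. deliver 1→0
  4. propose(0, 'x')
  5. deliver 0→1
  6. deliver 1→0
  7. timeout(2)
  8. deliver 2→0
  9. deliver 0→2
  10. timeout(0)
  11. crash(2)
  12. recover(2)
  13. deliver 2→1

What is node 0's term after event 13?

after 1 — timeout(0): n0:cand/t1/[-]
after 2 — deliver 0→1: n1:foll/t1/[-]
after 3 — deliver 1→0: n0:lead/t1/[-]
after 4 — propose(0,'x'): n0:lead/t1/[x]
after 5 — deliver 0→1: n1:foll/t1/[x]
after 6 — deliver 1→0: ·
after 7 — timeout(2): n2:cand/t1/[-]
after 8 — deliver 2→0: ·
after 9 — deliver 0→2: ·
after 10 — timeout(0): n0:cand/t2/[x]
after 11 — crash(2): n2:✗cand/t1/[-]
after 12 — recover(2): n2:foll/t1/[-]
after 13 — deliver 2→1: ·

2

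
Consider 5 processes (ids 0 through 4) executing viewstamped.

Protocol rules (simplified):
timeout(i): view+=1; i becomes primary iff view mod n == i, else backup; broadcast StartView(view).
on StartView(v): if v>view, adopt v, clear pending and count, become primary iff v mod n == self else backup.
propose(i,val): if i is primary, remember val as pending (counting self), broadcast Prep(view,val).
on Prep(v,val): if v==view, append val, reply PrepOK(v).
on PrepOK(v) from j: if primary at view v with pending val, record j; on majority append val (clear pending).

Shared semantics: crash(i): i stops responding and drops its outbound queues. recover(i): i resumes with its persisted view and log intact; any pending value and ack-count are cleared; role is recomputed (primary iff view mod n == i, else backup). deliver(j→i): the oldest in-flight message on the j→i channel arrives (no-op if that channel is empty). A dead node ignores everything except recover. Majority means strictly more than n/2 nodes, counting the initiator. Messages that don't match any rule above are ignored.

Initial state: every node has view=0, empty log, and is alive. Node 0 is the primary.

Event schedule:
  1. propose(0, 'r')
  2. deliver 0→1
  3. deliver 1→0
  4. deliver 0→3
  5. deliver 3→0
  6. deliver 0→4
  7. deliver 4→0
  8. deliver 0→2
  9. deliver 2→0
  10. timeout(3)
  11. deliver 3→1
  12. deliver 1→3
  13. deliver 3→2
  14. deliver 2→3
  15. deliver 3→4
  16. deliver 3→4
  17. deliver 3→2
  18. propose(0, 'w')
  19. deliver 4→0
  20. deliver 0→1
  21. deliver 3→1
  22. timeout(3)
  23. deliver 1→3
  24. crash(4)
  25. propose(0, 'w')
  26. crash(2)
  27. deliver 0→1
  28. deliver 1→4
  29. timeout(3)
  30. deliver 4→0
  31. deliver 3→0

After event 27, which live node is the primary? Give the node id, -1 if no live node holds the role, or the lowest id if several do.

1. propose(0,'r'):  nop
2. deliver 0→1:  <1:back v0 r>
3. deliver 1→0:  nop
4. deliver 0→3:  <3:back v0 r>
5. deliver 3→0:  <0:prim v0 r>
6. deliver 0→4:  <4:back v0 r>
7. deliver 4→0:  nop
8. deliver 0→2:  <2:back v0 r>
9. deliver 2→0:  nop
10. timeout(3):  <3:back v1 r>
11. deliver 3→1:  <1:prim v1 r>
12. deliver 1→3:  nop
13. deliver 3→2:  <2:back v1 r>
14. deliver 2→3:  nop
15. deliver 3→4:  <4:back v1 r>
16. deliver 3→4:  nop
17. deliver 3→2:  nop
18. propose(0,'w'):  nop
19. deliver 4→0:  nop
20. deliver 0→1:  nop
21. deliver 3→1:  nop
22. timeout(3):  <3:back v2 r>
23. deliver 1→3:  nop
24. crash(4):  <4:✗back v1 r>
25. propose(0,'w'):  nop
26. crash(2):  <2:✗back v1 r>
27. deliver 0→1:  nop

0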